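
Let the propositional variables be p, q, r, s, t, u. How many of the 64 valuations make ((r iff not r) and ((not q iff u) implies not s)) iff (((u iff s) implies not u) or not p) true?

Initial set: {(((r iff not r) and ((not q iff u) implies not s)) iff (((u iff s) implies not u) or not p))}.
(((r iff not r) and ((not q iff u) implies not s)) iff (((u iff s) implies not u) or not p)): β-rule — branch into ((r iff not r) and ((not q iff u) implies not s)), (((u iff s) implies not u) or not p)  //  not ((r iff not r) and ((not q iff u) implies not s)), not (((u iff s) implies not u) or not p).
  branch 1 (add ((r iff not r) and ((not q iff u) implies not s)), (((u iff s) implies not u) or not p)):
    ((r iff not r) and ((not q iff u) implies not s)): α-rule — add (r iff not r), ((not q iff u) implies not s).
    (((u iff s) implies not u) or not p): β-rule — branch into ((u iff s) implies not u)  //  not p.
      branch 1.1 (add ((u iff s) implies not u)):
        (r iff not r): β-rule — branch into r, not r  //  not r, not not r.
          branch 1.1.1 (add r, not r):
            × closes — contains both r and not r.
          branch 1.1.2 (add not r, not not r):
            × closes — contains both r and not r.
      branch 1.2 (add not p):
        (r iff not r): β-rule — branch into r, not r  //  not r, not not r.
          branch 1.2.1 (add r, not r):
            × closes — contains both r and not r.
          branch 1.2.2 (add not r, not not r):
            × closes — contains both r and not r.
  branch 2 (add not ((r iff not r) and ((not q iff u) implies not s)), not (((u iff s) implies not u) or not p)):
    not (((u iff s) implies not u) or not p): α-rule — add not ((u iff s) implies not u), not not p.
    not ((u iff s) implies not u): α-rule — add (u iff s), not not u.
    not ((r iff not r) and ((not q iff u) implies not s)): β-rule — branch into not (r iff not r)  //  not ((not q iff u) implies not s).
      branch 2.1 (add not (r iff not r)):
        (u iff s): β-rule — branch into u, s  //  not u, not s.
          branch 2.1.1 (add u, s):
            not (r iff not r): β-rule — branch into r, not not r  //  not r, not r.
              branch 2.1.1.1 (add r, not not r):
                ○ open, literals {p=true, r=true, s=true, u=true}.
              branch 2.1.1.2 (add not r, not r):
                ○ open, literals {p=true, r=false, s=true, u=true}.
          branch 2.1.2 (add not u, not s):
            × closes — contains both u and not u.
      branch 2.2 (add not ((not q iff u) implies not s)):
        not ((not q iff u) implies not s): α-rule — add (not q iff u), not not s.
        (u iff s): β-rule — branch into u, s  //  not u, not s.
          branch 2.2.1 (add u, s):
            (not q iff u): β-rule — branch into not q, u  //  not not q, not u.
              branch 2.2.1.1 (add not q, u):
                ○ open, literals {p=true, q=false, s=true, u=true}.
              branch 2.2.1.2 (add not not q, not u):
                × closes — contains both u and not u.
          branch 2.2.2 (add not u, not s):
            × closes — contains both u and not u.
7 branches closed, 3 open.
Each open branch fixes some atoms; the unmentioned ones are free. Counting distinct full assignments: branch {p=true, r=true, s=true, u=true} (q, t) contributes 4 new; branch {p=true, r=false, s=true, u=true} (q, t) contributes 4 new; branch {p=true, q=false, s=true, u=true} (r, t) contributes 0 new. Total: 8.

8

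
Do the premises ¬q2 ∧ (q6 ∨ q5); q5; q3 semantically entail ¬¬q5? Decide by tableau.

Yes

Initial set: {T (¬q2 ∧ (q6 ∨ q5)); T q5; T q3; F ¬¬q5}.
T (¬q2 ∧ (q6 ∨ q5)): α-rule — add T ¬q2, T (q6 ∨ q5).
F ¬¬q5: drop double negation, giving F q5.
× closes — contains both q5 and ¬q5.
All 1 branch closes.
Every branch closed, so the premises entail the conclusion.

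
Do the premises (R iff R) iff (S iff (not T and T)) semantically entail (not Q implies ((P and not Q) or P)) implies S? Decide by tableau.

Initial set: {T ((R iff R) iff (S iff (not T and T))); F ((not Q implies ((P and not Q) or P)) implies S)}.
F ((not Q implies ((P and not Q) or P)) implies S): α-rule — add T (not Q implies ((P and not Q) or P)), F S.
T ((R iff R) iff (S iff (not T and T))): β-rule — branch into T (R iff R), T (S iff (not T and T))  //  F (R iff R), F (S iff (not T and T)).
  branch 1 (add T (R iff R), T (S iff (not T and T))):
    T (not Q implies ((P and not Q) or P)): β-rule — branch into F not Q  //  T ((P and not Q) or P).
      branch 1.1 (add F not Q):
        T (R iff R): β-rule — branch into T R, T R  //  F R, F R.
          branch 1.1.1 (add T R, T R):
            T (S iff (not T and T)): β-rule — branch into T S, T (not T and T)  //  F S, F (not T and T).
              branch 1.1.1.1 (add T S, T (not T and T)):
                × closes — contains both S and not S.
              branch 1.1.1.2 (add F S, F (not T and T)):
                F (not T and T): β-rule — branch into F not T  //  F T.
                  branch 1.1.1.2.1 (add F not T):
                    ○ open, literals {Q=T, R=T, S=F, T=T}.
                  branch 1.1.1.2.2 (add F T):
                    ○ open, literals {Q=T, R=T, S=F, T=F}.
          branch 1.1.2 (add F R, F R):
            T (S iff (not T and T)): β-rule — branch into T S, T (not T and T)  //  F S, F (not T and T).
              branch 1.1.2.1 (add T S, T (not T and T)):
                × closes — contains both S and not S.
              branch 1.1.2.2 (add F S, F (not T and T)):
                F (not T and T): β-rule — branch into F not T  //  F T.
                  branch 1.1.2.2.1 (add F not T):
                    ○ open, literals {Q=T, R=F, S=F, T=T}.
                  branch 1.1.2.2.2 (add F T):
                    ○ open, literals {Q=T, R=F, S=F, T=F}.
      branch 1.2 (add T ((P and not Q) or P)):
        T (R iff R): β-rule — branch into T R, T R  //  F R, F R.
          branch 1.2.1 (add T R, T R):
            T (S iff (not T and T)): β-rule — branch into T S, T (not T and T)  //  F S, F (not T and T).
              branch 1.2.1.1 (add T S, T (not T and T)):
                × closes — contains both S and not S.
              branch 1.2.1.2 (add F S, F (not T and T)):
                T ((P and not Q) or P): β-rule — branch into T (P and not Q)  //  T P.
                  branch 1.2.1.2.1 (add T (P and not Q)):
                    T (P and not Q): α-rule — add T P, T not Q.
                    F (not T and T): β-rule — branch into F not T  //  F T.
                      branch 1.2.1.2.1.1 (add F not T):
                        ○ open, literals {P=T, Q=F, R=T, S=F, T=T}.
                      branch 1.2.1.2.1.2 (add F T):
                        ○ open, literals {P=T, Q=F, R=T, S=F, T=F}.
                  branch 1.2.1.2.2 (add T P):
                    F (not T and T): β-rule — branch into F not T  //  F T.
                      branch 1.2.1.2.2.1 (add F not T):
                        ○ open, literals {P=T, R=T, S=F, T=T}.
                      branch 1.2.1.2.2.2 (add F T):
                        ○ open, literals {P=T, R=T, S=F, T=F}.
          branch 1.2.2 (add F R, F R):
            T (S iff (not T and T)): β-rule — branch into T S, T (not T and T)  //  F S, F (not T and T).
              branch 1.2.2.1 (add T S, T (not T and T)):
                × closes — contains both S and not S.
              branch 1.2.2.2 (add F S, F (not T and T)):
                T ((P and not Q) or P): β-rule — branch into T (P and not Q)  //  T P.
                  branch 1.2.2.2.1 (add T (P and not Q)):
                    T (P and not Q): α-rule — add T P, T not Q.
                    F (not T and T): β-rule — branch into F not T  //  F T.
                      branch 1.2.2.2.1.1 (add F not T):
                        ○ open, literals {P=T, Q=F, R=F, S=F, T=T}.
                      branch 1.2.2.2.1.2 (add F T):
                        ○ open, literals {P=T, Q=F, R=F, S=F, T=F}.
                  branch 1.2.2.2.2 (add T P):
                    F (not T and T): β-rule — branch into F not T  //  F T.
                      branch 1.2.2.2.2.1 (add F not T):
                        ○ open, literals {P=T, R=F, S=F, T=T}.
                      branch 1.2.2.2.2.2 (add F T):
                        ○ open, literals {P=T, R=F, S=F, T=F}.
  branch 2 (add F (R iff R), F (S iff (not T and T))):
    T (not Q implies ((P and not Q) or P)): β-rule — branch into F not Q  //  T ((P and not Q) or P).
      branch 2.1 (add F not Q):
        F (R iff R): β-rule — branch into T R, F R  //  F R, T R.
          branch 2.1.1 (add T R, F R):
            × closes — contains both R and not R.
          branch 2.1.2 (add F R, T R):
            × closes — contains both R and not R.
      branch 2.2 (add T ((P and not Q) or P)):
        F (R iff R): β-rule — branch into T R, F R  //  F R, T R.
          branch 2.2.1 (add T R, F R):
            × closes — contains both R and not R.
          branch 2.2.2 (add F R, T R):
            × closes — contains both R and not R.
8 branches closed, 12 open.
An open branch gives a countermodel: Q=T, R=T, S=F, T=T (unmentioned atoms arbitrary); the premises hold there but the conclusion fails.

No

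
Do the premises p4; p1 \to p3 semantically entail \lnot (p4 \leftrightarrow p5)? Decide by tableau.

Initial set: {p4; (p1 \to p3); \lnot \lnot (p4 \leftrightarrow p5)}.
(p1 \to p3): β-rule — branch into \lnot p1  //  p3.
  branch 1 (add \lnot p1):
    \lnot \lnot (p4 \leftrightarrow p5): β-rule — branch into p4, p5  //  \lnot p4, \lnot p5.
      branch 1.1 (add p4, p5):
        ○ open, literals {p1=0, p4=1, p5=1}.
      branch 1.2 (add \lnot p4, \lnot p5):
        × closes — contains both p4 and \lnot p4.
  branch 2 (add p3):
    \lnot \lnot (p4 \leftrightarrow p5): β-rule — branch into p4, p5  //  \lnot p4, \lnot p5.
      branch 2.1 (add p4, p5):
        ○ open, literals {p3=1, p4=1, p5=1}.
      branch 2.2 (add \lnot p4, \lnot p5):
        × closes — contains both p4 and \lnot p4.
2 branches closed, 2 open.
An open branch gives a countermodel: p1=0, p4=1, p5=1 (unmentioned atoms arbitrary); the premises hold there but the conclusion fails.

No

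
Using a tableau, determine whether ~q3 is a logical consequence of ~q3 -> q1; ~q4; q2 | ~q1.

No

Initial set: {(~q3 -> q1); ~q4; (q2 | ~q1); ~~q3}.
(~q3 -> q1): β-rule — branch into ~~q3  //  q1.
  branch 1 (add ~~q3):
    (q2 | ~q1): β-rule — branch into q2  //  ~q1.
      branch 1.1 (add q2):
        ○ open, literals {q2=T, q3=T, q4=F}.
      branch 1.2 (add ~q1):
        ○ open, literals {q1=F, q3=T, q4=F}.
  branch 2 (add q1):
    (q2 | ~q1): β-rule — branch into q2  //  ~q1.
      branch 2.1 (add q2):
        ○ open, literals {q1=T, q2=T, q3=T, q4=F}.
      branch 2.2 (add ~q1):
        × closes — contains both q1 and ~q1.
1 branch closed, 3 open.
An open branch gives a countermodel: q2=T, q3=T, q4=F (unmentioned atoms arbitrary); the premises hold there but the conclusion fails.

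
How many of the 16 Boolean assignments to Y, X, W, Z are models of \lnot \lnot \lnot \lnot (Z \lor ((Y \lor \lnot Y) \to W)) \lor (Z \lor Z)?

Initial set: {(\lnot \lnot \lnot \lnot (Z \lor ((Y \lor \lnot Y) \to W)) \lor (Z \lor Z))}.
(\lnot \lnot \lnot \lnot (Z \lor ((Y \lor \lnot Y) \to W)) \lor (Z \lor Z)): β-rule — branch into \lnot \lnot \lnot \lnot (Z \lor ((Y \lor \lnot Y) \to W))  //  (Z \lor Z).
  branch 1 (add \lnot \lnot \lnot \lnot (Z \lor ((Y \lor \lnot Y) \to W))):
    \lnot \lnot \lnot \lnot (Z \lor ((Y \lor \lnot Y) \to W)): drop double negation, giving \lnot \lnot (Z \lor ((Y \lor \lnot Y) \to W)).
    \lnot \lnot (Z \lor ((Y \lor \lnot Y) \to W)): drop double negation, giving (Z \lor ((Y \lor \lnot Y) \to W)).
    (Z \lor ((Y \lor \lnot Y) \to W)): β-rule — branch into Z  //  ((Y \lor \lnot Y) \to W).
      branch 1.1 (add Z):
        ○ open, literals {Z=T}.
      branch 1.2 (add ((Y \lor \lnot Y) \to W)):
        ((Y \lor \lnot Y) \to W): β-rule — branch into \lnot (Y \lor \lnot Y)  //  W.
          branch 1.2.1 (add \lnot (Y \lor \lnot Y)):
            \lnot (Y \lor \lnot Y): α-rule — add \lnot Y, \lnot \lnot Y.
            × closes — contains both Y and \lnot Y.
          branch 1.2.2 (add W):
            ○ open, literals {W=T}.
  branch 2 (add (Z \lor Z)):
    (Z \lor Z): β-rule — branch into Z  //  Z.
      branch 2.1 (add Z):
        ○ open, literals {Z=T}.
      branch 2.2 (add Z):
        ○ open, literals {Z=T}.
1 branch closed, 4 open.
Each open branch fixes some atoms; the unmentioned ones are free. Counting distinct full assignments: branch {Z=T} (Y, X, W) contributes 8 new; branch {W=T} (Y, X, Z) contributes 4 new; branch {Z=T} (Y, X, W) contributes 0 new; branch {Z=T} (Y, X, W) contributes 0 new. Total: 12.

12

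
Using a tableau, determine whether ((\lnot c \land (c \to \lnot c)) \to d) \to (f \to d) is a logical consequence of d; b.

Initial set: {d; b; \lnot (((\lnot c \land (c \to \lnot c)) \to d) \to (f \to d))}.
\lnot (((\lnot c \land (c \to \lnot c)) \to d) \to (f \to d)): α-rule — add ((\lnot c \land (c \to \lnot c)) \to d), \lnot (f \to d).
\lnot (f \to d): α-rule — add f, \lnot d.
× closes — contains both d and \lnot d.
All 1 branch closes.
Every branch closed, so the premises entail the conclusion.

Yes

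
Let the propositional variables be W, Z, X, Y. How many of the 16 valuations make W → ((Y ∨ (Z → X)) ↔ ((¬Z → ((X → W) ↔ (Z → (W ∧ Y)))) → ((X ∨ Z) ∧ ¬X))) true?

Initial set: {T (W → ((Y ∨ (Z → X)) ↔ ((¬Z → ((X → W) ↔ (Z → (W ∧ Y)))) → ((X ∨ Z) ∧ ¬X))))}.
T (W → ((Y ∨ (Z → X)) ↔ ((¬Z → ((X → W) ↔ (Z → (W ∧ Y)))) → ((X ∨ Z) ∧ ¬X)))): β-rule — branch into F W  //  T ((Y ∨ (Z → X)) ↔ ((¬Z → ((X → W) ↔ (Z → (W ∧ Y)))) → ((X ∨ Z) ∧ ¬X))).
  branch 1 (add F W):
    ○ open, literals {W=0}.
  branch 2 (add T ((Y ∨ (Z → X)) ↔ ((¬Z → ((X → W) ↔ (Z → (W ∧ Y)))) → ((X ∨ Z) ∧ ¬X)))):
    T ((Y ∨ (Z → X)) ↔ ((¬Z → ((X → W) ↔ (Z → (W ∧ Y)))) → ((X ∨ Z) ∧ ¬X))): β-rule — branch into T (Y ∨ (Z → X)), T ((¬Z → ((X → W) ↔ (Z → (W ∧ Y)))) → ((X ∨ Z) ∧ ¬X))  //  F (Y ∨ (Z → X)), F ((¬Z → ((X → W) ↔ (Z → (W ∧ Y)))) → ((X ∨ Z) ∧ ¬X)).
      branch 2.1 (add T (Y ∨ (Z → X)), T ((¬Z → ((X → W) ↔ (Z → (W ∧ Y)))) → ((X ∨ Z) ∧ ¬X))):
        T (Y ∨ (Z → X)): β-rule — branch into T Y  //  T (Z → X).
          branch 2.1.1 (add T Y):
            T ((¬Z → ((X → W) ↔ (Z → (W ∧ Y)))) → ((X ∨ Z) ∧ ¬X)): β-rule — branch into F (¬Z → ((X → W) ↔ (Z → (W ∧ Y))))  //  T ((X ∨ Z) ∧ ¬X).
              branch 2.1.1.1 (add F (¬Z → ((X → W) ↔ (Z → (W ∧ Y))))):
                F (¬Z → ((X → W) ↔ (Z → (W ∧ Y)))): α-rule — add T ¬Z, F ((X → W) ↔ (Z → (W ∧ Y))).
                F ((X → W) ↔ (Z → (W ∧ Y))): β-rule — branch into T (X → W), F (Z → (W ∧ Y))  //  F (X → W), T (Z → (W ∧ Y)).
                  branch 2.1.1.1.1 (add T (X → W), F (Z → (W ∧ Y))):
                    F (Z → (W ∧ Y)): α-rule — add T Z, F (W ∧ Y).
                    × closes — contains both Z and ¬Z.
                  branch 2.1.1.1.2 (add F (X → W), T (Z → (W ∧ Y))):
                    F (X → W): α-rule — add T X, F W.
                    T (Z → (W ∧ Y)): β-rule — branch into F Z  //  T (W ∧ Y).
                      branch 2.1.1.1.2.1 (add F Z):
                        ○ open, literals {W=0, X=1, Y=1, Z=0}.
                      branch 2.1.1.1.2.2 (add T (W ∧ Y)):
                        T (W ∧ Y): α-rule — add T W, T Y.
                        × closes — contains both W and ¬W.
              branch 2.1.1.2 (add T ((X ∨ Z) ∧ ¬X)):
                T ((X ∨ Z) ∧ ¬X): α-rule — add T (X ∨ Z), T ¬X.
                T (X ∨ Z): β-rule — branch into T X  //  T Z.
                  branch 2.1.1.2.1 (add T X):
                    × closes — contains both X and ¬X.
                  branch 2.1.1.2.2 (add T Z):
                    ○ open, literals {X=0, Y=1, Z=1}.
          branch 2.1.2 (add T (Z → X)):
            T ((¬Z → ((X → W) ↔ (Z → (W ∧ Y)))) → ((X ∨ Z) ∧ ¬X)): β-rule — branch into F (¬Z → ((X → W) ↔ (Z → (W ∧ Y))))  //  T ((X ∨ Z) ∧ ¬X).
              branch 2.1.2.1 (add F (¬Z → ((X → W) ↔ (Z → (W ∧ Y))))):
                F (¬Z → ((X → W) ↔ (Z → (W ∧ Y)))): α-rule — add T ¬Z, F ((X → W) ↔ (Z → (W ∧ Y))).
                T (Z → X): β-rule — branch into F Z  //  T X.
                  branch 2.1.2.1.1 (add F Z):
                    F ((X → W) ↔ (Z → (W ∧ Y))): β-rule — branch into T (X → W), F (Z → (W ∧ Y))  //  F (X → W), T (Z → (W ∧ Y)).
                      branch 2.1.2.1.1.1 (add T (X → W), F (Z → (W ∧ Y))):
                        F (Z → (W ∧ Y)): α-rule — add T Z, F (W ∧ Y).
                        × closes — contains both Z and ¬Z.
                      branch 2.1.2.1.1.2 (add F (X → W), T (Z → (W ∧ Y))):
                        F (X → W): α-rule — add T X, F W.
                        T (Z → (W ∧ Y)): β-rule — branch into F Z  //  T (W ∧ Y).
                          branch 2.1.2.1.1.2.1 (add F Z):
                            ○ open, literals {W=0, X=1, Z=0}.
                          branch 2.1.2.1.1.2.2 (add T (W ∧ Y)):
                            T (W ∧ Y): α-rule — add T W, T Y.
                            × closes — contains both W and ¬W.
                  branch 2.1.2.1.2 (add T X):
                    F ((X → W) ↔ (Z → (W ∧ Y))): β-rule — branch into T (X → W), F (Z → (W ∧ Y))  //  F (X → W), T (Z → (W ∧ Y)).
                      branch 2.1.2.1.2.1 (add T (X → W), F (Z → (W ∧ Y))):
                        F (Z → (W ∧ Y)): α-rule — add T Z, F (W ∧ Y).
                        × closes — contains both Z and ¬Z.
                      branch 2.1.2.1.2.2 (add F (X → W), T (Z → (W ∧ Y))):
                        F (X → W): α-rule — add T X, F W.
                        T (Z → (W ∧ Y)): β-rule — branch into F Z  //  T (W ∧ Y).
                          branch 2.1.2.1.2.2.1 (add F Z):
                            ○ open, literals {W=0, X=1, Z=0}.
                          branch 2.1.2.1.2.2.2 (add T (W ∧ Y)):
                            T (W ∧ Y): α-rule — add T W, T Y.
                            × closes — contains both W and ¬W.
              branch 2.1.2.2 (add T ((X ∨ Z) ∧ ¬X)):
                T ((X ∨ Z) ∧ ¬X): α-rule — add T (X ∨ Z), T ¬X.
                T (Z → X): β-rule — branch into F Z  //  T X.
                  branch 2.1.2.2.1 (add F Z):
                    T (X ∨ Z): β-rule — branch into T X  //  T Z.
                      branch 2.1.2.2.1.1 (add T X):
                        × closes — contains both X and ¬X.
                      branch 2.1.2.2.1.2 (add T Z):
                        × closes — contains both Z and ¬Z.
                  branch 2.1.2.2.2 (add T X):
                    × closes — contains both X and ¬X.
      branch 2.2 (add F (Y ∨ (Z → X)), F ((¬Z → ((X → W) ↔ (Z → (W ∧ Y)))) → ((X ∨ Z) ∧ ¬X))):
        F (Y ∨ (Z → X)): α-rule — add F Y, F (Z → X).
        F ((¬Z → ((X → W) ↔ (Z → (W ∧ Y)))) → ((X ∨ Z) ∧ ¬X)): α-rule — add T (¬Z → ((X → W) ↔ (Z → (W ∧ Y)))), F ((X ∨ Z) ∧ ¬X).
        F (Z → X): α-rule — add T Z, F X.
        T (¬Z → ((X → W) ↔ (Z → (W ∧ Y)))): β-rule — branch into F ¬Z  //  T ((X → W) ↔ (Z → (W ∧ Y))).
          branch 2.2.1 (add F ¬Z):
            F ((X ∨ Z) ∧ ¬X): β-rule — branch into F (X ∨ Z)  //  F ¬X.
              branch 2.2.1.1 (add F (X ∨ Z)):
                F (X ∨ Z): α-rule — add F X, F Z.
                × closes — contains both Z and ¬Z.
              branch 2.2.1.2 (add F ¬X):
                × closes — contains both X and ¬X.
          branch 2.2.2 (add T ((X → W) ↔ (Z → (W ∧ Y)))):
            F ((X ∨ Z) ∧ ¬X): β-rule — branch into F (X ∨ Z)  //  F ¬X.
              branch 2.2.2.1 (add F (X ∨ Z)):
                F (X ∨ Z): α-rule — add F X, F Z.
                × closes — contains both Z and ¬Z.
              branch 2.2.2.2 (add F ¬X):
                × closes — contains both X and ¬X.
14 branches closed, 5 open.
Each open branch fixes some atoms; the unmentioned ones are free. Counting distinct full assignments: branch {W=0} (Z, X, Y) contributes 8 new; branch {W=0, X=1, Y=1, Z=0} (none free) contributes 0 new; branch {X=0, Y=1, Z=1} (W) contributes 1 new; branch {W=0, X=1, Z=0} (Y) contributes 0 new; branch {W=0, X=1, Z=0} (Y) contributes 0 new. Total: 9.

9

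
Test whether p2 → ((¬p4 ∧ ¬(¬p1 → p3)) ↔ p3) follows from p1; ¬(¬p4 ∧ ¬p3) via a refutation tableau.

Initial set: {p1; ¬(¬p4 ∧ ¬p3); ¬(p2 → ((¬p4 ∧ ¬(¬p1 → p3)) ↔ p3))}.
¬(p2 → ((¬p4 ∧ ¬(¬p1 → p3)) ↔ p3)): α-rule — add p2, ¬((¬p4 ∧ ¬(¬p1 → p3)) ↔ p3).
¬(¬p4 ∧ ¬p3): β-rule — branch into ¬¬p4  //  ¬¬p3.
  branch 1 (add ¬¬p4):
    ¬((¬p4 ∧ ¬(¬p1 → p3)) ↔ p3): β-rule — branch into (¬p4 ∧ ¬(¬p1 → p3)), ¬p3  //  ¬(¬p4 ∧ ¬(¬p1 → p3)), p3.
      branch 1.1 (add (¬p4 ∧ ¬(¬p1 → p3)), ¬p3):
        (¬p4 ∧ ¬(¬p1 → p3)): α-rule — add ¬p4, ¬(¬p1 → p3).
        × closes — contains both p4 and ¬p4.
      branch 1.2 (add ¬(¬p4 ∧ ¬(¬p1 → p3)), p3):
        ¬(¬p4 ∧ ¬(¬p1 → p3)): β-rule — branch into ¬¬p4  //  ¬¬(¬p1 → p3).
          branch 1.2.1 (add ¬¬p4):
            ○ open, literals {p1=true, p2=true, p3=true, p4=true}.
          branch 1.2.2 (add ¬¬(¬p1 → p3)):
            ¬¬(¬p1 → p3): β-rule — branch into ¬¬p1  //  p3.
              branch 1.2.2.1 (add ¬¬p1):
                ○ open, literals {p1=true, p2=true, p3=true, p4=true}.
              branch 1.2.2.2 (add p3):
                ○ open, literals {p1=true, p2=true, p3=true, p4=true}.
  branch 2 (add ¬¬p3):
    ¬((¬p4 ∧ ¬(¬p1 → p3)) ↔ p3): β-rule — branch into (¬p4 ∧ ¬(¬p1 → p3)), ¬p3  //  ¬(¬p4 ∧ ¬(¬p1 → p3)), p3.
      branch 2.1 (add (¬p4 ∧ ¬(¬p1 → p3)), ¬p3):
        × closes — contains both p3 and ¬p3.
      branch 2.2 (add ¬(¬p4 ∧ ¬(¬p1 → p3)), p3):
        ¬(¬p4 ∧ ¬(¬p1 → p3)): β-rule — branch into ¬¬p4  //  ¬¬(¬p1 → p3).
          branch 2.2.1 (add ¬¬p4):
            ○ open, literals {p1=true, p2=true, p3=true, p4=true}.
          branch 2.2.2 (add ¬¬(¬p1 → p3)):
            ¬¬(¬p1 → p3): β-rule — branch into ¬¬p1  //  p3.
              branch 2.2.2.1 (add ¬¬p1):
                ○ open, literals {p1=true, p2=true, p3=true}.
              branch 2.2.2.2 (add p3):
                ○ open, literals {p1=true, p2=true, p3=true}.
2 branches closed, 6 open.
An open branch gives a countermodel: p1=true, p2=true, p3=true, p4=true (unmentioned atoms arbitrary); the premises hold there but the conclusion fails.

No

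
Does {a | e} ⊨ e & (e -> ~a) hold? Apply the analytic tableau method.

Initial set: {(a | e); ~(e & (e -> ~a))}.
(a | e): β-rule — branch into a  //  e.
  branch 1 (add a):
    ~(e & (e -> ~a)): β-rule — branch into ~e  //  ~(e -> ~a).
      branch 1.1 (add ~e):
        ○ open, literals {a=T, e=F}.
      branch 1.2 (add ~(e -> ~a)):
        ~(e -> ~a): α-rule — add e, ~~a.
        ○ open, literals {a=T, e=T}.
  branch 2 (add e):
    ~(e & (e -> ~a)): β-rule — branch into ~e  //  ~(e -> ~a).
      branch 2.1 (add ~e):
        × closes — contains both e and ~e.
      branch 2.2 (add ~(e -> ~a)):
        ~(e -> ~a): α-rule — add e, ~~a.
        ○ open, literals {a=T, e=T}.
1 branch closed, 3 open.
An open branch gives a countermodel: a=T, e=F (unmentioned atoms arbitrary); the premises hold there but the conclusion fails.

No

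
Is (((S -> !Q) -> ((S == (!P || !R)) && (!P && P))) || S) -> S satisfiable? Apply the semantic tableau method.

Satisfiable

Initial set: {T ((((S -> !Q) -> ((S == (!P || !R)) && (!P && P))) || S) -> S)}.
T ((((S -> !Q) -> ((S == (!P || !R)) && (!P && P))) || S) -> S): β-rule — branch into F (((S -> !Q) -> ((S == (!P || !R)) && (!P && P))) || S)  //  T S.
  branch 1 (add F (((S -> !Q) -> ((S == (!P || !R)) && (!P && P))) || S)):
    F (((S -> !Q) -> ((S == (!P || !R)) && (!P && P))) || S): α-rule — add F ((S -> !Q) -> ((S == (!P || !R)) && (!P && P))), F S.
    F ((S -> !Q) -> ((S == (!P || !R)) && (!P && P))): α-rule — add T (S -> !Q), F ((S == (!P || !R)) && (!P && P)).
    T (S -> !Q): β-rule — branch into F S  //  T !Q.
      branch 1.1 (add F S):
        F ((S == (!P || !R)) && (!P && P)): β-rule — branch into F (S == (!P || !R))  //  F (!P && P).
          branch 1.1.1 (add F (S == (!P || !R))):
            F (S == (!P || !R)): β-rule — branch into T S, F (!P || !R)  //  F S, T (!P || !R).
              branch 1.1.1.1 (add T S, F (!P || !R)):
                × closes — contains both S and !S.
              branch 1.1.1.2 (add F S, T (!P || !R)):
                T (!P || !R): β-rule — branch into T !P  //  T !R.
                  branch 1.1.1.2.1 (add T !P):
                    ○ open, literals {P=false, S=false}.
                  branch 1.1.1.2.2 (add T !R):
                    ○ open, literals {R=false, S=false}.
          branch 1.1.2 (add F (!P && P)):
            F (!P && P): β-rule — branch into F !P  //  F P.
              branch 1.1.2.1 (add F !P):
                ○ open, literals {P=true, S=false}.
              branch 1.1.2.2 (add F P):
                ○ open, literals {P=false, S=false}.
      branch 1.2 (add T !Q):
        F ((S == (!P || !R)) && (!P && P)): β-rule — branch into F (S == (!P || !R))  //  F (!P && P).
          branch 1.2.1 (add F (S == (!P || !R))):
            F (S == (!P || !R)): β-rule — branch into T S, F (!P || !R)  //  F S, T (!P || !R).
              branch 1.2.1.1 (add T S, F (!P || !R)):
                × closes — contains both S and !S.
              branch 1.2.1.2 (add F S, T (!P || !R)):
                T (!P || !R): β-rule — branch into T !P  //  T !R.
                  branch 1.2.1.2.1 (add T !P):
                    ○ open, literals {P=false, Q=false, S=false}.
                  branch 1.2.1.2.2 (add T !R):
                    ○ open, literals {Q=false, R=false, S=false}.
          branch 1.2.2 (add F (!P && P)):
            F (!P && P): β-rule — branch into F !P  //  F P.
              branch 1.2.2.1 (add F !P):
                ○ open, literals {P=true, Q=false, S=false}.
              branch 1.2.2.2 (add F P):
                ○ open, literals {P=false, Q=false, S=false}.
  branch 2 (add T S):
    ○ open, literals {S=true}.
2 branches closed, 9 open.
An open branch gives a satisfying assignment: P=false, S=false.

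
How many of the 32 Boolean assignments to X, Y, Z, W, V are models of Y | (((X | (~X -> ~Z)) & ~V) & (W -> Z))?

20

Initial set: {(Y | (((X | (~X -> ~Z)) & ~V) & (W -> Z)))}.
(Y | (((X | (~X -> ~Z)) & ~V) & (W -> Z))): β-rule — branch into Y  //  (((X | (~X -> ~Z)) & ~V) & (W -> Z)).
  branch 1 (add Y):
    ○ open, literals {Y=true}.
  branch 2 (add (((X | (~X -> ~Z)) & ~V) & (W -> Z))):
    (((X | (~X -> ~Z)) & ~V) & (W -> Z)): α-rule — add ((X | (~X -> ~Z)) & ~V), (W -> Z).
    ((X | (~X -> ~Z)) & ~V): α-rule — add (X | (~X -> ~Z)), ~V.
    (W -> Z): β-rule — branch into ~W  //  Z.
      branch 2.1 (add ~W):
        (X | (~X -> ~Z)): β-rule — branch into X  //  (~X -> ~Z).
          branch 2.1.1 (add X):
            ○ open, literals {V=false, W=false, X=true}.
          branch 2.1.2 (add (~X -> ~Z)):
            (~X -> ~Z): β-rule — branch into ~~X  //  ~Z.
              branch 2.1.2.1 (add ~~X):
                ○ open, literals {V=false, W=false, X=true}.
              branch 2.1.2.2 (add ~Z):
                ○ open, literals {V=false, W=false, Z=false}.
      branch 2.2 (add Z):
        (X | (~X -> ~Z)): β-rule — branch into X  //  (~X -> ~Z).
          branch 2.2.1 (add X):
            ○ open, literals {V=false, X=true, Z=true}.
          branch 2.2.2 (add (~X -> ~Z)):
            (~X -> ~Z): β-rule — branch into ~~X  //  ~Z.
              branch 2.2.2.1 (add ~~X):
                ○ open, literals {V=false, X=true, Z=true}.
              branch 2.2.2.2 (add ~Z):
                × closes — contains both Z and ~Z.
1 branch closed, 6 open.
Each open branch fixes some atoms; the unmentioned ones are free. Counting distinct full assignments: branch {Y=true} (X, Z, W, V) contributes 16 new; branch {V=false, W=false, X=true} (Y, Z) contributes 2 new; branch {V=false, W=false, X=true} (Y, Z) contributes 0 new; branch {V=false, W=false, Z=false} (X, Y) contributes 1 new; branch {V=false, X=true, Z=true} (Y, W) contributes 1 new; branch {V=false, X=true, Z=true} (Y, W) contributes 0 new. Total: 20.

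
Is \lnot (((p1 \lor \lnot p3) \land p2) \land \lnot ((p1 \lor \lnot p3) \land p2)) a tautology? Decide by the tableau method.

Assume the negation and expand:
Initial set: {\lnot \lnot (((p1 \lor \lnot p3) \land p2) \land \lnot ((p1 \lor \lnot p3) \land p2))}.
\lnot \lnot (((p1 \lor \lnot p3) \land p2) \land \lnot ((p1 \lor \lnot p3) \land p2)): α-rule — add ((p1 \lor \lnot p3) \land p2), \lnot ((p1 \lor \lnot p3) \land p2).
((p1 \lor \lnot p3) \land p2): α-rule — add (p1 \lor \lnot p3), p2.
\lnot ((p1 \lor \lnot p3) \land p2): β-rule — branch into \lnot (p1 \lor \lnot p3)  //  \lnot p2.
  branch 1 (add \lnot (p1 \lor \lnot p3)):
    \lnot (p1 \lor \lnot p3): α-rule — add \lnot p1, \lnot \lnot p3.
    (p1 \lor \lnot p3): β-rule — branch into p1  //  \lnot p3.
      branch 1.1 (add p1):
        × closes — contains both p1 and \lnot p1.
      branch 1.2 (add \lnot p3):
        × closes — contains both p3 and \lnot p3.
  branch 2 (add \lnot p2):
    × closes — contains both p2 and \lnot p2.
All 3 branches close.
Every branch closed, so the negation is unsatisfiable and the formula is valid.

Valid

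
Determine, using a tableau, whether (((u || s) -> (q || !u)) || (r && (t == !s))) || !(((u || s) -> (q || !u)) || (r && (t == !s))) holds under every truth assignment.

Valid

Assume the negation and expand:
Initial set: {F ((((u || s) -> (q || !u)) || (r && (t == !s))) || !(((u || s) -> (q || !u)) || (r && (t == !s))))}.
F ((((u || s) -> (q || !u)) || (r && (t == !s))) || !(((u || s) -> (q || !u)) || (r && (t == !s)))): α-rule — add F (((u || s) -> (q || !u)) || (r && (t == !s))), F !(((u || s) -> (q || !u)) || (r && (t == !s))).
F (((u || s) -> (q || !u)) || (r && (t == !s))): α-rule — add F ((u || s) -> (q || !u)), F (r && (t == !s)).
F ((u || s) -> (q || !u)): α-rule — add T (u || s), F (q || !u).
F (q || !u): α-rule — add F q, F !u.
F !(((u || s) -> (q || !u)) || (r && (t == !s))): β-rule — branch into T ((u || s) -> (q || !u))  //  T (r && (t == !s)).
  branch 1 (add T ((u || s) -> (q || !u))):
    F (r && (t == !s)): β-rule — branch into F r  //  F (t == !s).
      branch 1.1 (add F r):
        T (u || s): β-rule — branch into T u  //  T s.
          branch 1.1.1 (add T u):
            T ((u || s) -> (q || !u)): β-rule — branch into F (u || s)  //  T (q || !u).
              branch 1.1.1.1 (add F (u || s)):
                F (u || s): α-rule — add F u, F s.
                × closes — contains both u and !u.
              branch 1.1.1.2 (add T (q || !u)):
                T (q || !u): β-rule — branch into T q  //  T !u.
                  branch 1.1.1.2.1 (add T q):
                    × closes — contains both q and !q.
                  branch 1.1.1.2.2 (add T !u):
                    × closes — contains both u and !u.
          branch 1.1.2 (add T s):
            T ((u || s) -> (q || !u)): β-rule — branch into F (u || s)  //  T (q || !u).
              branch 1.1.2.1 (add F (u || s)):
                F (u || s): α-rule — add F u, F s.
                × closes — contains both u and !u.
              branch 1.1.2.2 (add T (q || !u)):
                T (q || !u): β-rule — branch into T q  //  T !u.
                  branch 1.1.2.2.1 (add T q):
                    × closes — contains both q and !q.
                  branch 1.1.2.2.2 (add T !u):
                    × closes — contains both u and !u.
      branch 1.2 (add F (t == !s)):
        T (u || s): β-rule — branch into T u  //  T s.
          branch 1.2.1 (add T u):
            T ((u || s) -> (q || !u)): β-rule — branch into F (u || s)  //  T (q || !u).
              branch 1.2.1.1 (add F (u || s)):
                F (u || s): α-rule — add F u, F s.
                × closes — contains both u and !u.
              branch 1.2.1.2 (add T (q || !u)):
                F (t == !s): β-rule — branch into T t, F !s  //  F t, T !s.
                  branch 1.2.1.2.1 (add T t, F !s):
                    T (q || !u): β-rule — branch into T q  //  T !u.
                      branch 1.2.1.2.1.1 (add T q):
                        × closes — contains both q and !q.
                      branch 1.2.1.2.1.2 (add T !u):
                        × closes — contains both u and !u.
                  branch 1.2.1.2.2 (add F t, T !s):
                    T (q || !u): β-rule — branch into T q  //  T !u.
                      branch 1.2.1.2.2.1 (add T q):
                        × closes — contains both q and !q.
                      branch 1.2.1.2.2.2 (add T !u):
                        × closes — contains both u and !u.
          branch 1.2.2 (add T s):
            T ((u || s) -> (q || !u)): β-rule — branch into F (u || s)  //  T (q || !u).
              branch 1.2.2.1 (add F (u || s)):
                F (u || s): α-rule — add F u, F s.
                × closes — contains both u and !u.
              branch 1.2.2.2 (add T (q || !u)):
                F (t == !s): β-rule — branch into T t, F !s  //  F t, T !s.
                  branch 1.2.2.2.1 (add T t, F !s):
                    T (q || !u): β-rule — branch into T q  //  T !u.
                      branch 1.2.2.2.1.1 (add T q):
                        × closes — contains both q and !q.
                      branch 1.2.2.2.1.2 (add T !u):
                        × closes — contains both u and !u.
                  branch 1.2.2.2.2 (add F t, T !s):
                    × closes — contains both s and !s.
  branch 2 (add T (r && (t == !s))):
    T (r && (t == !s)): α-rule — add T r, T (t == !s).
    F (r && (t == !s)): β-rule — branch into F r  //  F (t == !s).
      branch 2.1 (add F r):
        × closes — contains both r and !r.
      branch 2.2 (add F (t == !s)):
        T (u || s): β-rule — branch into T u  //  T s.
          branch 2.2.1 (add T u):
            T (t == !s): β-rule — branch into T t, T !s  //  F t, F !s.
              branch 2.2.1.1 (add T t, T !s):
                F (t == !s): β-rule — branch into T t, F !s  //  F t, T !s.
                  branch 2.2.1.1.1 (add T t, F !s):
                    × closes — contains both s and !s.
                  branch 2.2.1.1.2 (add F t, T !s):
                    × closes — contains both t and !t.
              branch 2.2.1.2 (add F t, F !s):
                F (t == !s): β-rule — branch into T t, F !s  //  F t, T !s.
                  branch 2.2.1.2.1 (add T t, F !s):
                    × closes — contains both t and !t.
                  branch 2.2.1.2.2 (add F t, T !s):
                    × closes — contains both s and !s.
          branch 2.2.2 (add T s):
            T (t == !s): β-rule — branch into T t, T !s  //  F t, F !s.
              branch 2.2.2.1 (add T t, T !s):
                × closes — contains both s and !s.
              branch 2.2.2.2 (add F t, F !s):
                F (t == !s): β-rule — branch into T t, F !s  //  F t, T !s.
                  branch 2.2.2.2.1 (add T t, F !s):
                    × closes — contains both t and !t.
                  branch 2.2.2.2.2 (add F t, T !s):
                    × closes — contains both s and !s.
All 23 branches close.
Every branch closed, so the negation is unsatisfiable and the formula is valid.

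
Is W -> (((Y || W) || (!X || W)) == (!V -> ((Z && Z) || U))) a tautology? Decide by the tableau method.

Not valid

Assume the negation and expand:
Initial set: {!(W -> (((Y || W) || (!X || W)) == (!V -> ((Z && Z) || U))))}.
!(W -> (((Y || W) || (!X || W)) == (!V -> ((Z && Z) || U)))): α-rule — add W, !(((Y || W) || (!X || W)) == (!V -> ((Z && Z) || U))).
!(((Y || W) || (!X || W)) == (!V -> ((Z && Z) || U))): β-rule — branch into ((Y || W) || (!X || W)), !(!V -> ((Z && Z) || U))  //  !((Y || W) || (!X || W)), (!V -> ((Z && Z) || U)).
  branch 1 (add ((Y || W) || (!X || W)), !(!V -> ((Z && Z) || U))):
    !(!V -> ((Z && Z) || U)): α-rule — add !V, !((Z && Z) || U).
    !((Z && Z) || U): α-rule — add !(Z && Z), !U.
    ((Y || W) || (!X || W)): β-rule — branch into (Y || W)  //  (!X || W).
      branch 1.1 (add (Y || W)):
        !(Z && Z): β-rule — branch into !Z  //  !Z.
          branch 1.1.1 (add !Z):
            (Y || W): β-rule — branch into Y  //  W.
              branch 1.1.1.1 (add Y):
                ○ open, literals {U=false, V=false, W=true, Y=true, Z=false}.
              branch 1.1.1.2 (add W):
                ○ open, literals {U=false, V=false, W=true, Z=false}.
          branch 1.1.2 (add !Z):
            (Y || W): β-rule — branch into Y  //  W.
              branch 1.1.2.1 (add Y):
                ○ open, literals {U=false, V=false, W=true, Y=true, Z=false}.
              branch 1.1.2.2 (add W):
                ○ open, literals {U=false, V=false, W=true, Z=false}.
      branch 1.2 (add (!X || W)):
        !(Z && Z): β-rule — branch into !Z  //  !Z.
          branch 1.2.1 (add !Z):
            (!X || W): β-rule — branch into !X  //  W.
              branch 1.2.1.1 (add !X):
                ○ open, literals {U=false, V=false, W=true, X=false, Z=false}.
              branch 1.2.1.2 (add W):
                ○ open, literals {U=false, V=false, W=true, Z=false}.
          branch 1.2.2 (add !Z):
            (!X || W): β-rule — branch into !X  //  W.
              branch 1.2.2.1 (add !X):
                ○ open, literals {U=false, V=false, W=true, X=false, Z=false}.
              branch 1.2.2.2 (add W):
                ○ open, literals {U=false, V=false, W=true, Z=false}.
  branch 2 (add !((Y || W) || (!X || W)), (!V -> ((Z && Z) || U))):
    !((Y || W) || (!X || W)): α-rule — add !(Y || W), !(!X || W).
    !(Y || W): α-rule — add !Y, !W.
    × closes — contains both W and !W.
1 branch closed, 8 open.
An open branch gives a countermodel: U=false, V=false, W=true, Y=true, Z=false (unmentioned atoms arbitrary); under it the original formula is false.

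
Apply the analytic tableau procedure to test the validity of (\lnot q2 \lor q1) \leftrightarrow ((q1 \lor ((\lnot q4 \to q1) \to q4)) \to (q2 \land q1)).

Not valid

Assume the negation and expand:
Initial set: {\lnot ((\lnot q2 \lor q1) \leftrightarrow ((q1 \lor ((\lnot q4 \to q1) \to q4)) \to (q2 \land q1)))}.
\lnot ((\lnot q2 \lor q1) \leftrightarrow ((q1 \lor ((\lnot q4 \to q1) \to q4)) \to (q2 \land q1))): β-rule — branch into (\lnot q2 \lor q1), \lnot ((q1 \lor ((\lnot q4 \to q1) \to q4)) \to (q2 \land q1))  //  \lnot (\lnot q2 \lor q1), ((q1 \lor ((\lnot q4 \to q1) \to q4)) \to (q2 \land q1)).
  branch 1 (add (\lnot q2 \lor q1), \lnot ((q1 \lor ((\lnot q4 \to q1) \to q4)) \to (q2 \land q1))):
    \lnot ((q1 \lor ((\lnot q4 \to q1) \to q4)) \to (q2 \land q1)): α-rule — add (q1 \lor ((\lnot q4 \to q1) \to q4)), \lnot (q2 \land q1).
    (\lnot q2 \lor q1): β-rule — branch into \lnot q2  //  q1.
      branch 1.1 (add \lnot q2):
        (q1 \lor ((\lnot q4 \to q1) \to q4)): β-rule — branch into q1  //  ((\lnot q4 \to q1) \to q4).
          branch 1.1.1 (add q1):
            \lnot (q2 \land q1): β-rule — branch into \lnot q2  //  \lnot q1.
              branch 1.1.1.1 (add \lnot q2):
                ○ open, literals {q1=true, q2=false}.
              branch 1.1.1.2 (add \lnot q1):
                × closes — contains both q1 and \lnot q1.
          branch 1.1.2 (add ((\lnot q4 \to q1) \to q4)):
            \lnot (q2 \land q1): β-rule — branch into \lnot q2  //  \lnot q1.
              branch 1.1.2.1 (add \lnot q2):
                ((\lnot q4 \to q1) \to q4): β-rule — branch into \lnot (\lnot q4 \to q1)  //  q4.
                  branch 1.1.2.1.1 (add \lnot (\lnot q4 \to q1)):
                    \lnot (\lnot q4 \to q1): α-rule — add \lnot q4, \lnot q1.
                    ○ open, literals {q1=false, q2=false, q4=false}.
                  branch 1.1.2.1.2 (add q4):
                    ○ open, literals {q2=false, q4=true}.
              branch 1.1.2.2 (add \lnot q1):
                ((\lnot q4 \to q1) \to q4): β-rule — branch into \lnot (\lnot q4 \to q1)  //  q4.
                  branch 1.1.2.2.1 (add \lnot (\lnot q4 \to q1)):
                    \lnot (\lnot q4 \to q1): α-rule — add \lnot q4, \lnot q1.
                    ○ open, literals {q1=false, q2=false, q4=false}.
                  branch 1.1.2.2.2 (add q4):
                    ○ open, literals {q1=false, q2=false, q4=true}.
      branch 1.2 (add q1):
        (q1 \lor ((\lnot q4 \to q1) \to q4)): β-rule — branch into q1  //  ((\lnot q4 \to q1) \to q4).
          branch 1.2.1 (add q1):
            \lnot (q2 \land q1): β-rule — branch into \lnot q2  //  \lnot q1.
              branch 1.2.1.1 (add \lnot q2):
                ○ open, literals {q1=true, q2=false}.
              branch 1.2.1.2 (add \lnot q1):
                × closes — contains both q1 and \lnot q1.
          branch 1.2.2 (add ((\lnot q4 \to q1) \to q4)):
            \lnot (q2 \land q1): β-rule — branch into \lnot q2  //  \lnot q1.
              branch 1.2.2.1 (add \lnot q2):
                ((\lnot q4 \to q1) \to q4): β-rule — branch into \lnot (\lnot q4 \to q1)  //  q4.
                  branch 1.2.2.1.1 (add \lnot (\lnot q4 \to q1)):
                    \lnot (\lnot q4 \to q1): α-rule — add \lnot q4, \lnot q1.
                    × closes — contains both q1 and \lnot q1.
                  branch 1.2.2.1.2 (add q4):
                    ○ open, literals {q1=true, q2=false, q4=true}.
              branch 1.2.2.2 (add \lnot q1):
                × closes — contains both q1 and \lnot q1.
  branch 2 (add \lnot (\lnot q2 \lor q1), ((q1 \lor ((\lnot q4 \to q1) \to q4)) \to (q2 \land q1))):
    \lnot (\lnot q2 \lor q1): α-rule — add \lnot \lnot q2, \lnot q1.
    ((q1 \lor ((\lnot q4 \to q1) \to q4)) \to (q2 \land q1)): β-rule — branch into \lnot (q1 \lor ((\lnot q4 \to q1) \to q4))  //  (q2 \land q1).
      branch 2.1 (add \lnot (q1 \lor ((\lnot q4 \to q1) \to q4))):
        \lnot (q1 \lor ((\lnot q4 \to q1) \to q4)): α-rule — add \lnot q1, \lnot ((\lnot q4 \to q1) \to q4).
        \lnot ((\lnot q4 \to q1) \to q4): α-rule — add (\lnot q4 \to q1), \lnot q4.
        (\lnot q4 \to q1): β-rule — branch into \lnot \lnot q4  //  q1.
          branch 2.1.1 (add \lnot \lnot q4):
            × closes — contains both q4 and \lnot q4.
          branch 2.1.2 (add q1):
            × closes — contains both q1 and \lnot q1.
      branch 2.2 (add (q2 \land q1)):
        (q2 \land q1): α-rule — add q2, q1.
        × closes — contains both q1 and \lnot q1.
7 branches closed, 7 open.
An open branch gives a countermodel: q1=true, q2=false (unmentioned atoms arbitrary); under it the original formula is false.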